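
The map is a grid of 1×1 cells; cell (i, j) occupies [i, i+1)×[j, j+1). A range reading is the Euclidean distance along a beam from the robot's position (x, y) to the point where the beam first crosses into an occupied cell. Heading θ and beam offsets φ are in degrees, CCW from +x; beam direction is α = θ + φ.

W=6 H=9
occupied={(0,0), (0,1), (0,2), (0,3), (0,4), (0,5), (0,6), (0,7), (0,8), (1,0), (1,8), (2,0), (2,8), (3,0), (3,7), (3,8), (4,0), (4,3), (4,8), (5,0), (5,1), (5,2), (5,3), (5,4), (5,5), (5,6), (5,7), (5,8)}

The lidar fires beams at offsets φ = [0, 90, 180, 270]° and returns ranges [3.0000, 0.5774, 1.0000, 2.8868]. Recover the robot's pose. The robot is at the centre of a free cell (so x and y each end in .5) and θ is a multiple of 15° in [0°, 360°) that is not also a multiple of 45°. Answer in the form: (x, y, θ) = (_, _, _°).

Enumerate (i+0.5, j+0.5, θ) over the 26 free cells and 16 admissible headings. For each, cast all 4 beams and compare to the given ranges.
  (1.5, 3.5, 15°): beam 1 = 3.6235 ≠ 3.0000 ✗
  (3.5, 6.5, 285°): beam 1 = 2.5882 ≠ 3.0000 ✗
  (1.5, 1.5, 120°): beam 1 = 1.0000 ≠ 3.0000 ✗
  (3.5, 3.5, 15°): beam 1 = 0.5176 ≠ 3.0000 ✗
  …
  (1.5, 4.5, 60°): r_1=3.0000, r_2=0.5774, r_3=1.0000, r_4=2.8868 — all match ✓
Unique over the lattice → pose = (1.5, 4.5, 60°).

(x, y, θ) = (1.5, 4.5, 60°)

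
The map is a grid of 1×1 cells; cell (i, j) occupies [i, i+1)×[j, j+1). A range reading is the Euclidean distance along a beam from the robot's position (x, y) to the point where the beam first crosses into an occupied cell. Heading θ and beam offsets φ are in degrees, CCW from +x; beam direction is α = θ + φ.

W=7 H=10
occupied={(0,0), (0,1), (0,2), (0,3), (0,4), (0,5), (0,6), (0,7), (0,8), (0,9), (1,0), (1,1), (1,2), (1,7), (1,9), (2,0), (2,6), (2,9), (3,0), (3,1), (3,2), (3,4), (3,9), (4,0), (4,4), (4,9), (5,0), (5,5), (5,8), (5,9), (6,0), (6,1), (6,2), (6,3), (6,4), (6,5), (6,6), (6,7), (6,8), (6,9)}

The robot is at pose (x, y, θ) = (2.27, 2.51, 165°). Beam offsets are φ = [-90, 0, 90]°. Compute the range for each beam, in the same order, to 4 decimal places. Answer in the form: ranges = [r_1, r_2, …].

beam 1: φ=-90°, α=75°
  cosα=0.2588 sinα=0.9659 | (2,2) | tMaxX 2.8205 tMaxY 0.5073 | tΔX 3.8637 tΔY 1.0353
    t=0.5073 [y] (2,3)
    t=1.5426 [y] (2,4)
    t=2.5778 [y] (2,5)
    t=2.8205 [x] (3,5)
    t=3.6131 [y] (3,6)
    t=4.6484 [y] (3,7)
    t=5.6837 [y] (3,8)
    t=6.6842 [x] (4,8)
    t=6.7189 [y] (4,9) — stop
  → r_1 = 6.7189
beam 2: φ=0°, α=165°
  cosα=-0.9659 sinα=0.2588 | (2,2) | tMaxX 0.2795 tMaxY 1.8932 | tΔX 1.0353 tΔY 3.8637
    t=0.2795 [x] (1,2) — stop
  → r_2 = 0.2795
beam 3: φ=90°, α=255°
  cosα=-0.2588 sinα=-0.9659 | (2,2) | tMaxX 1.0432 tMaxY 0.5280 | tΔX 3.8637 tΔY 1.0353
    t=0.5280 [y] (2,1)
    t=1.0432 [x] (1,1) — stop
  → r_3 = 1.0432

ranges = [6.7189, 0.2795, 1.0432]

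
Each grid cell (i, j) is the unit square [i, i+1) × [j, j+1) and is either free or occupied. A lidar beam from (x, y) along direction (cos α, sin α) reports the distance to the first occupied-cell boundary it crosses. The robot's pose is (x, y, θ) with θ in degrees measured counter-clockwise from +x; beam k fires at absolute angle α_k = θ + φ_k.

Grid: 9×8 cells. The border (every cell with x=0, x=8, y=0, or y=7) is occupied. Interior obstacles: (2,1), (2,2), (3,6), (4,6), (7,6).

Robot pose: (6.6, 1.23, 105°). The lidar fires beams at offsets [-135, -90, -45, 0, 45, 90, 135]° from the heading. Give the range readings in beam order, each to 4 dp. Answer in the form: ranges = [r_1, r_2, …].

beam 1: φ=-135°, α=330°
  d=(0.8660,-0.5000)  start (6,1)  tX=0.4619 tY=0.4600  stride 1/|dx|=1.1547 1/|dy|=2.0000
    cross y-line → (6,0), t=0.4600 (wall)
  → r_1 = 0.4600
beam 2: φ=-90°, α=15°
  d=(0.9659,0.2588)  start (6,1)  tX=0.4141 tY=2.9751  stride 1/|dx|=1.0353 1/|dy|=3.8637
    cross x-line → (7,1), t=0.4141
    cross x-line → (8,1), t=1.4494 (wall)
  → r_2 = 1.4494
beam 3: φ=-45°, α=60°
  d=(0.5000,0.8660)  start (6,1)  tX=0.8000 tY=0.8891  stride 1/|dx|=2.0000 1/|dy|=1.1547
    cross x-line → (7,1), t=0.8000
    cross y-line → (7,2), t=0.8891
    cross y-line → (7,3), t=2.0438
    cross x-line → (8,3), t=2.8000 (wall)
  → r_3 = 2.8000
beam 4: φ=0°, α=105°
  d=(-0.2588,0.9659)  start (6,1)  tX=2.3182 tY=0.7972  stride 1/|dx|=3.8637 1/|dy|=1.0353
    cross y-line → (6,2), t=0.7972
    cross y-line → (6,3), t=1.8324
    cross x-line → (5,3), t=2.3182
    cross y-line → (5,4), t=2.8677
    cross y-line → (5,5), t=3.9030
    cross y-line → (5,6), t=4.9383
    cross y-line → (5,7), t=5.9735 (wall)
  → r_4 = 5.9735
beam 5: φ=45°, α=150°
  d=(-0.8660,0.5000)  start (6,1)  tX=0.6928 tY=1.5400  stride 1/|dx|=1.1547 1/|dy|=2.0000
    cross x-line → (5,1), t=0.6928
    cross y-line → (5,2), t=1.5400
    cross x-line → (4,2), t=1.8475
    cross x-line → (3,2), t=3.0022
    cross y-line → (3,3), t=3.5400
    cross x-line → (2,3), t=4.1569
    cross x-line → (1,3), t=5.3116
    cross y-line → (1,4), t=5.5400
    cross x-line → (0,4), t=6.4663 (wall)
  → r_5 = 6.4663
beam 6: φ=90°, α=195°
  d=(-0.9659,-0.2588)  start (6,1)  tX=0.6212 tY=0.8887  stride 1/|dx|=1.0353 1/|dy|=3.8637
    cross x-line → (5,1), t=0.6212
    cross y-line → (5,0), t=0.8887 (wall)
  → r_6 = 0.8887
beam 7: φ=135°, α=240°
  d=(-0.5000,-0.8660)  start (6,1)  tX=1.2000 tY=0.2656  stride 1/|dx|=2.0000 1/|dy|=1.1547
    cross y-line → (6,0), t=0.2656 (wall)
  → r_7 = 0.2656

ranges = [0.4600, 1.4494, 2.8000, 5.9735, 6.4663, 0.8887, 0.2656]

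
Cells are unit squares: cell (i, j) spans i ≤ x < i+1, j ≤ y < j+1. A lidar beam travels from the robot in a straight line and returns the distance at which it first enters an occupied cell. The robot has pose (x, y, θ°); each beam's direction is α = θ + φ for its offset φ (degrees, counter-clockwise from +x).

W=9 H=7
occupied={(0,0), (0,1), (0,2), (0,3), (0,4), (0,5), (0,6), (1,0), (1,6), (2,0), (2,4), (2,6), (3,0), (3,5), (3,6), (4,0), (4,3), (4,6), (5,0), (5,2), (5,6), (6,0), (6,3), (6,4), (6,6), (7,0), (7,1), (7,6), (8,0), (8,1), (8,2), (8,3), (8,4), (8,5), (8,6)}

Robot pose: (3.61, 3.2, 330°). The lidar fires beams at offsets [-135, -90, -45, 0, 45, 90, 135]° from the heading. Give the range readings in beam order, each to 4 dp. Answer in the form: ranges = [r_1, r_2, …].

beam 1: φ=-135°, α=195°
  direction (-0.9659, -0.2588); cell (3,3); t to first gridline: x 0.6315, y 0.7727 (then +1.0353 / +3.8637)
    (2,3) via x @ 0.6315
    (2,2) via y @ 0.7727
    (1,2) via x @ 1.6668
    (0,2) via x @ 2.7021  # hit
  → r_1 = 2.7021
beam 2: φ=-90°, α=240°
  direction (-0.5000, -0.8660); cell (3,3); t to first gridline: x 1.2200, y 0.2309 (then +2.0000 / +1.1547)
    (3,2) via y @ 0.2309
    (2,2) via x @ 1.2200
    (2,1) via y @ 1.3856
    (2,0) via y @ 2.5403  # hit
  → r_2 = 2.5403
beam 3: φ=-45°, α=285°
  direction (0.2588, -0.9659); cell (3,3); t to first gridline: x 1.5068, y 0.2071 (then +3.8637 / +1.0353)
    (3,2) via y @ 0.2071
    (3,1) via y @ 1.2423
    (4,1) via x @ 1.5068
    (4,0) via y @ 2.2776  # hit
  → r_3 = 2.2776
beam 4: φ=0°, α=330°
  direction (0.8660, -0.5000); cell (3,3); t to first gridline: x 0.4503, y 0.4000 (then +1.1547 / +2.0000)
    (3,2) via y @ 0.4000
    (4,2) via x @ 0.4503
    (5,2) via x @ 1.6050  # hit
  → r_4 = 1.6050
beam 5: φ=45°, α=15°
  direction (0.9659, 0.2588); cell (3,3); t to first gridline: x 0.4038, y 3.0910 (then +1.0353 / +3.8637)
    (4,3) via x @ 0.4038  # hit
  → r_5 = 0.4038
beam 6: φ=90°, α=60°
  direction (0.5000, 0.8660); cell (3,3); t to first gridline: x 0.7800, y 0.9238 (then +2.0000 / +1.1547)
    (4,3) via x @ 0.7800  # hit
  → r_6 = 0.7800
beam 7: φ=135°, α=105°
  direction (-0.2588, 0.9659); cell (3,3); t to first gridline: x 2.3569, y 0.8282 (then +3.8637 / +1.0353)
    (3,4) via y @ 0.8282
    (3,5) via y @ 1.8635  # hit
  → r_7 = 1.8635

ranges = [2.7021, 2.5403, 2.2776, 1.6050, 0.4038, 0.7800, 1.8635]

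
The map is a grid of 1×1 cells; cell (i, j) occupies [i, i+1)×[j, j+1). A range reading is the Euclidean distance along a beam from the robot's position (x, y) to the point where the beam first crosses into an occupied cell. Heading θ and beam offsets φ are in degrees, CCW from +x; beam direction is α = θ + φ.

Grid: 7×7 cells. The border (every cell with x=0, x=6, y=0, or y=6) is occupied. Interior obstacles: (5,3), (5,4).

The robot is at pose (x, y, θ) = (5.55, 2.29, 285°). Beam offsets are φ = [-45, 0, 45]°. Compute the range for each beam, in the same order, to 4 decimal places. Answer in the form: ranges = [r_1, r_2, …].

beam 1: φ=-45°, α=240°
  d=(-0.5000,-0.8660)  start (5,2)  tX=1.1000 tY=0.3349  stride 1/|dx|=2.0000 1/|dy|=1.1547
    cross y-line → (5,1), t=0.3349
    cross x-line → (4,1), t=1.1000
    cross y-line → (4,0), t=1.4896 (wall)
  → r_1 = 1.4896
beam 2: φ=0°, α=285°
  d=(0.2588,-0.9659)  start (5,2)  tX=1.7387 tY=0.3002  stride 1/|dx|=3.8637 1/|dy|=1.0353
    cross y-line → (5,1), t=0.3002
    cross y-line → (5,0), t=1.3355 (wall)
  → r_2 = 1.3355
beam 3: φ=45°, α=330°
  d=(0.8660,-0.5000)  start (5,2)  tX=0.5196 tY=0.5800  stride 1/|dx|=1.1547 1/|dy|=2.0000
    cross x-line → (6,2), t=0.5196 (wall)
  → r_3 = 0.5196

ranges = [1.4896, 1.3355, 0.5196]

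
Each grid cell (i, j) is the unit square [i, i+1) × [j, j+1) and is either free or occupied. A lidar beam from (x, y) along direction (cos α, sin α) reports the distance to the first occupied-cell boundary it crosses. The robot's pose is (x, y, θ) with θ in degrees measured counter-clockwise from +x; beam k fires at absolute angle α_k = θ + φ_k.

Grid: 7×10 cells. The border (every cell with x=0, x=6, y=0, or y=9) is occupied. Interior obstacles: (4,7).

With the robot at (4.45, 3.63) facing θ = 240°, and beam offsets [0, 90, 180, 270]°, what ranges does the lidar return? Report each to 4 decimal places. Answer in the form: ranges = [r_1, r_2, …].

beam 1: φ=0°, α=240°
  d=(-0.5000,-0.8660)  start (4,3)  tX=0.9000 tY=0.7275  stride 1/|dx|=2.0000 1/|dy|=1.1547
    cross y-line → (4,2), t=0.7275
    cross x-line → (3,2), t=0.9000
    cross y-line → (3,1), t=1.8822
    cross x-line → (2,1), t=2.9000
    cross y-line → (2,0), t=3.0369 (wall)
  → r_1 = 3.0369
beam 2: φ=90°, α=330°
  d=(0.8660,-0.5000)  start (4,3)  tX=0.6351 tY=1.2600  stride 1/|dx|=1.1547 1/|dy|=2.0000
    cross x-line → (5,3), t=0.6351
    cross y-line → (5,2), t=1.2600
    cross x-line → (6,2), t=1.7898 (wall)
  → r_2 = 1.7898
beam 3: φ=180°, α=60°
  d=(0.5000,0.8660)  start (4,3)  tX=1.1000 tY=0.4272  stride 1/|dx|=2.0000 1/|dy|=1.1547
    cross y-line → (4,4), t=0.4272
    cross x-line → (5,4), t=1.1000
    cross y-line → (5,5), t=1.5819
    cross y-line → (5,6), t=2.7366
    cross x-line → (6,6), t=3.1000 (wall)
  → r_3 = 3.1000
beam 4: φ=270°, α=150°
  d=(-0.8660,0.5000)  start (4,3)  tX=0.5196 tY=0.7400  stride 1/|dx|=1.1547 1/|dy|=2.0000
    cross x-line → (3,3), t=0.5196
    cross y-line → (3,4), t=0.7400
    cross x-line → (2,4), t=1.6743
    cross y-line → (2,5), t=2.7400
    cross x-line → (1,5), t=2.8290
    cross x-line → (0,5), t=3.9837 (wall)
  → r_4 = 3.9837

ranges = [3.0369, 1.7898, 3.1000, 3.9837]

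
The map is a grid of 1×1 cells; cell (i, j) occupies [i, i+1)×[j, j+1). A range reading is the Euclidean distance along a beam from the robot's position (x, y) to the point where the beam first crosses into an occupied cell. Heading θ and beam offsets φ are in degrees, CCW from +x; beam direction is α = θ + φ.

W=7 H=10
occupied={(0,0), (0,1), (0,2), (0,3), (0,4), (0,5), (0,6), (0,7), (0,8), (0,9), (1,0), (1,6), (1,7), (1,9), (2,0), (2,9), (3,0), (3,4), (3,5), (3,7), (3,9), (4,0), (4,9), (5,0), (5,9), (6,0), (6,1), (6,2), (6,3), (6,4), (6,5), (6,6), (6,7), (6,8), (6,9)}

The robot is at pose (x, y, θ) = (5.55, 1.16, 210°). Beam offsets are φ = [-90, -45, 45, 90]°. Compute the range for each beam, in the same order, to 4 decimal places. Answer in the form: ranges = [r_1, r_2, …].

beam 1: φ=-90°, α=120°
  direction (-0.5000, 0.8660); cell (5,1); t to first gridline: x 1.1000, y 0.9699 (then +2.0000 / +1.1547)
    (5,2) via y @ 0.9699
    (4,2) via x @ 1.1000
    (4,3) via y @ 2.1246
    (3,3) via x @ 3.1000
    (3,4) via y @ 3.2793  # hit
  → r_1 = 3.2793
beam 2: φ=-45°, α=165°
  direction (-0.9659, 0.2588); cell (5,1); t to first gridline: x 0.5694, y 3.2455 (then +1.0353 / +3.8637)
    (4,1) via x @ 0.5694
    (3,1) via x @ 1.6047
    (2,1) via x @ 2.6400
    (2,2) via y @ 3.2455
    (1,2) via x @ 3.6752
    (0,2) via x @ 4.7105  # hit
  → r_2 = 4.7105
beam 3: φ=45°, α=255°
  direction (-0.2588, -0.9659); cell (5,1); t to first gridline: x 2.1250, y 0.1656 (then +3.8637 / +1.0353)
    (5,0) via y @ 0.1656  # hit
  → r_3 = 0.1656
beam 4: φ=90°, α=300°
  direction (0.5000, -0.8660); cell (5,1); t to first gridline: x 0.9000, y 0.1848 (then +2.0000 / +1.1547)
    (5,0) via y @ 0.1848  # hit
  → r_4 = 0.1848

ranges = [3.2793, 4.7105, 0.1656, 0.1848]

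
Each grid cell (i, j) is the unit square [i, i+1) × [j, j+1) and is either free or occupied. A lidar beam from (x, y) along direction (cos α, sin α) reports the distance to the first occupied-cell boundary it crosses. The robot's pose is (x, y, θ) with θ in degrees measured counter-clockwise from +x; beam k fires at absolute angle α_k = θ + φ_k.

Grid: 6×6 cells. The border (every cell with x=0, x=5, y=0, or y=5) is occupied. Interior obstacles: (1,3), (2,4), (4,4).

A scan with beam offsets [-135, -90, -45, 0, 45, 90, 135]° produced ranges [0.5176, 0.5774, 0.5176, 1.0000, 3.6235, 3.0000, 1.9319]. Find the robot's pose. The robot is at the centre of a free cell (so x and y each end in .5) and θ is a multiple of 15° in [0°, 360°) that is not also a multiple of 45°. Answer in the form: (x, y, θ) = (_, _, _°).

(x, y, θ) = (4.5, 1.5, 60°)

Enumerate (i+0.5, j+0.5, θ) over the 13 free cells and 16 admissible headings. For each, cast all 7 beams and compare to the given ranges.
  (3.5, 4.5, 195°): beam 1 = 0.5774 ≠ 0.5176 ✗
  (3.5, 1.5, 300°): beam 1 = 2.5882 ≠ 0.5176 ✗
  (4.5, 2.5, 255°): beam 1 = 2.8868 ≠ 0.5176 ✗
  (4.5, 2.5, 105°): beam 1 = 0.5774 ≠ 0.5176 ✗
  …
  (4.5, 1.5, 60°): r_1=0.5176, r_2=0.5774, r_3=0.5176, r_4=1.0000, r_5=3.6235, r_6=3.0000, r_7=1.9319 — all match ✓
Only this pose fits every beam.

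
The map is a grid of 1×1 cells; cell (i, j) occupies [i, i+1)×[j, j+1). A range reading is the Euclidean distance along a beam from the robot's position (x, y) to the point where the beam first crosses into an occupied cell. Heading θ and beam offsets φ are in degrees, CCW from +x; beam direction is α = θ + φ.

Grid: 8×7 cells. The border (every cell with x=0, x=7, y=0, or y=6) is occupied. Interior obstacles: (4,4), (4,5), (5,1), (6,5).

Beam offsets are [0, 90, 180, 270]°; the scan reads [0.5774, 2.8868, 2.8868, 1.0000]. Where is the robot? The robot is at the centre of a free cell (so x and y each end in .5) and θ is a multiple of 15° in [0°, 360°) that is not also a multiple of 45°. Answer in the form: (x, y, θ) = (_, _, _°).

The pose lattice has 26·16 = 416 candidates. Test each by forward raycasting.
  (3.5, 3.5, 330°): beam 1 = 4.0415 ≠ 0.5774 ✗
  (6.5, 3.5, 165°): beam 1 = 1.9319 ≠ 0.5774 ✗
  (3.5, 4.5, 330°): beam 2 = 1.0000 ≠ 2.8868 ✗
  (3.5, 2.5, 105°): beam 1 = 3.6235 ≠ 0.5774 ✗
  …
  (1.5, 3.5, 210°): r_1=0.5774, r_2=2.8868, r_3=2.8868, r_4=1.0000 — all match ✓
Only this pose fits every beam.

(x, y, θ) = (1.5, 3.5, 210°)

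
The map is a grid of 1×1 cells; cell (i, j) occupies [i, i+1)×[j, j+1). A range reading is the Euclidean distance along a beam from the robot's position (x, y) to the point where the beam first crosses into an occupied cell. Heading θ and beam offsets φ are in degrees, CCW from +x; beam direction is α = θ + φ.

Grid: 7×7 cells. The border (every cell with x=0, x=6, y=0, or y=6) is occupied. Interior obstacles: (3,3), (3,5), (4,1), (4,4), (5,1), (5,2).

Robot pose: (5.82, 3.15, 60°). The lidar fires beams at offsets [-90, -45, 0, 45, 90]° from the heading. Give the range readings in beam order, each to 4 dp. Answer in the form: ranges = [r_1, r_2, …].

beam 1: φ=-90°, α=330°
  cosα=0.8660 sinα=-0.5000 | (5,3) | tMaxX 0.2078 tMaxY 0.3000 | tΔX 1.1547 tΔY 2.0000
    t=0.2078 [x] (6,3) — stop
  → r_1 = 0.2078
beam 2: φ=-45°, α=15°
  cosα=0.9659 sinα=0.2588 | (5,3) | tMaxX 0.1863 tMaxY 3.2841 | tΔX 1.0353 tΔY 3.8637
    t=0.1863 [x] (6,3) — stop
  → r_2 = 0.1863
beam 3: φ=0°, α=60°
  cosα=0.5000 sinα=0.8660 | (5,3) | tMaxX 0.3600 tMaxY 0.9815 | tΔX 2.0000 tΔY 1.1547
    t=0.3600 [x] (6,3) — stop
  → r_3 = 0.3600
beam 4: φ=45°, α=105°
  cosα=-0.2588 sinα=0.9659 | (5,3) | tMaxX 3.1682 tMaxY 0.8800 | tΔX 3.8637 tΔY 1.0353
    t=0.8800 [y] (5,4)
    t=1.9153 [y] (5,5)
    t=2.9505 [y] (5,6) — stop
  → r_4 = 2.9505
beam 5: φ=90°, α=150°
  cosα=-0.8660 sinα=0.5000 | (5,3) | tMaxX 0.9469 tMaxY 1.7000 | tΔX 1.1547 tΔY 2.0000
    t=0.9469 [x] (4,3)
    t=1.7000 [y] (4,4) — stop
  → r_5 = 1.7000

ranges = [0.2078, 0.1863, 0.3600, 2.9505, 1.7000]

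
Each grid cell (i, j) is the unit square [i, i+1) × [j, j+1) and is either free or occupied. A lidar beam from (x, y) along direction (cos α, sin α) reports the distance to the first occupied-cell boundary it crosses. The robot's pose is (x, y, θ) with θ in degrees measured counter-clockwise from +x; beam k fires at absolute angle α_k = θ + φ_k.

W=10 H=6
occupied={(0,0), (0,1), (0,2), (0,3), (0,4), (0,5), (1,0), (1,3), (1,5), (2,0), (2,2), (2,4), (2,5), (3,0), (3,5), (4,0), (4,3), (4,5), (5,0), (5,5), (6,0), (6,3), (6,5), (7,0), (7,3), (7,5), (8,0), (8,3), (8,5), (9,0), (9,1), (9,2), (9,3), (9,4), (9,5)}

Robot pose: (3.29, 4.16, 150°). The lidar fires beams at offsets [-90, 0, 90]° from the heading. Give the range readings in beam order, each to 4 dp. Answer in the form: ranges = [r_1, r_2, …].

beam 1: φ=-90°, α=60°
  cosα=0.5000 sinα=0.8660 | (3,4) | tMaxX 1.4200 tMaxY 0.9699 | tΔX 2.0000 tΔY 1.1547
    t=0.9699 [y] (3,5) — stop
  → r_1 = 0.9699
beam 2: φ=0°, α=150°
  cosα=-0.8660 sinα=0.5000 | (3,4) | tMaxX 0.3349 tMaxY 1.6800 | tΔX 1.1547 tΔY 2.0000
    t=0.3349 [x] (2,4) — stop
  → r_2 = 0.3349
beam 3: φ=90°, α=240°
  cosα=-0.5000 sinα=-0.8660 | (3,4) | tMaxX 0.5800 tMaxY 0.1848 | tΔX 2.0000 tΔY 1.1547
    t=0.1848 [y] (3,3)
    t=0.5800 [x] (2,3)
    t=1.3395 [y] (2,2) — stop
  → r_3 = 1.3395

ranges = [0.9699, 0.3349, 1.3395]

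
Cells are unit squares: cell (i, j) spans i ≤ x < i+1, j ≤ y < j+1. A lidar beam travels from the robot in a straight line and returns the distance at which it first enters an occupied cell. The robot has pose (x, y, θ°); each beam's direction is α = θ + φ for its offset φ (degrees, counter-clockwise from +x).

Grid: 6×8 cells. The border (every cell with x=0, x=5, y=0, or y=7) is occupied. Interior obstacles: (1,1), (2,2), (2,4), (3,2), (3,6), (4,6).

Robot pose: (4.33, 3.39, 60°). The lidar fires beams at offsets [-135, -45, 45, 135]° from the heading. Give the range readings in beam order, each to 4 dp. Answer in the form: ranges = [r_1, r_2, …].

ranges = [2.4743, 0.6936, 2.7021, 1.5068]

beam 1: φ=-135°, α=285°
  d=(0.2588,-0.9659)  start (4,3)  tX=2.5887 tY=0.4038  stride 1/|dx|=3.8637 1/|dy|=1.0353
    cross y-line → (4,2), t=0.4038
    cross y-line → (4,1), t=1.4390
    cross y-line → (4,0), t=2.4743 (wall)
  → r_1 = 2.4743
beam 2: φ=-45°, α=15°
  d=(0.9659,0.2588)  start (4,3)  tX=0.6936 tY=2.3569  stride 1/|dx|=1.0353 1/|dy|=3.8637
    cross x-line → (5,3), t=0.6936 (wall)
  → r_2 = 0.6936
beam 3: φ=45°, α=105°
  d=(-0.2588,0.9659)  start (4,3)  tX=1.2750 tY=0.6315  stride 1/|dx|=3.8637 1/|dy|=1.0353
    cross y-line → (4,4), t=0.6315
    cross x-line → (3,4), t=1.2750
    cross y-line → (3,5), t=1.6668
    cross y-line → (3,6), t=2.7021 (wall)
  → r_3 = 2.7021
beam 4: φ=135°, α=195°
  d=(-0.9659,-0.2588)  start (4,3)  tX=0.3416 tY=1.5068  stride 1/|dx|=1.0353 1/|dy|=3.8637
    cross x-line → (3,3), t=0.3416
    cross x-line → (2,3), t=1.3769
    cross y-line → (2,2), t=1.5068 (wall)
  → r_4 = 1.5068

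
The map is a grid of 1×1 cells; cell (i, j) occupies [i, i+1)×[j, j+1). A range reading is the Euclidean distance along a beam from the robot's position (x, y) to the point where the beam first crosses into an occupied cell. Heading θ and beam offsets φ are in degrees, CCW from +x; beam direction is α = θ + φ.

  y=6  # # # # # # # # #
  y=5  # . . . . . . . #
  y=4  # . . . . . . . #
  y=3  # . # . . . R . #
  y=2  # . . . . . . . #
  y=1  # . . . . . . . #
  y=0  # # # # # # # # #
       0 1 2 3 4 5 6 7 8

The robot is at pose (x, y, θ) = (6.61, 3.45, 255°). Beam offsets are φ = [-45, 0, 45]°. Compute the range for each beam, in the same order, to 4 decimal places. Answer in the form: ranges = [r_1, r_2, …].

beam 1: φ=-45°, α=210°
  direction (-0.8660, -0.5000); cell (6,3); t to first gridline: x 0.7044, y 0.9000 (then +1.1547 / +2.0000)
    (5,3) via x @ 0.7044
    (5,2) via y @ 0.9000
    (4,2) via x @ 1.8591
    (4,1) via y @ 2.9000
    (3,1) via x @ 3.0138
    (2,1) via x @ 4.1685
    (2,0) via y @ 4.9000  # hit
  → r_1 = 4.9000
beam 2: φ=0°, α=255°
  direction (-0.2588, -0.9659); cell (6,3); t to first gridline: x 2.3569, y 0.4659 (then +3.8637 / +1.0353)
    (6,2) via y @ 0.4659
    (6,1) via y @ 1.5012
    (5,1) via x @ 2.3569
    (5,0) via y @ 2.5364  # hit
  → r_2 = 2.5364
beam 3: φ=45°, α=300°
  direction (0.5000, -0.8660); cell (6,3); t to first gridline: x 0.7800, y 0.5196 (then +2.0000 / +1.1547)
    (6,2) via y @ 0.5196
    (7,2) via x @ 0.7800
    (7,1) via y @ 1.6743
    (8,1) via x @ 2.7800  # hit
  → r_3 = 2.7800

ranges = [4.9000, 2.5364, 2.7800]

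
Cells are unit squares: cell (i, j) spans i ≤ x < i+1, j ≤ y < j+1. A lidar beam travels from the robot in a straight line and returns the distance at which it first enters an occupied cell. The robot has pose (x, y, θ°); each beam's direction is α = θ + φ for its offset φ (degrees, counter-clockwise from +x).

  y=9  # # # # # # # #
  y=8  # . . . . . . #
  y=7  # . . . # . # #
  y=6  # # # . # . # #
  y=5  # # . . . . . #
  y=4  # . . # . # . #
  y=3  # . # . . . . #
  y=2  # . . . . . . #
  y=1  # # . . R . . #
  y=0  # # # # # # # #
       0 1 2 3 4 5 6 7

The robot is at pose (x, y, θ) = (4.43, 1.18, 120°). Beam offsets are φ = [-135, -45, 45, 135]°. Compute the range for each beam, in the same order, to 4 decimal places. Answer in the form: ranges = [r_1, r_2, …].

beam 1: φ=-135°, α=345°
  cosα=0.9659 sinα=-0.2588 | (4,1) | tMaxX 0.5901 tMaxY 0.6955 | tΔX 1.0353 tΔY 3.8637
    t=0.5901 [x] (5,1)
    t=0.6955 [y] (5,0) — stop
  → r_1 = 0.6955
beam 2: φ=-45°, α=75°
  cosα=0.2588 sinα=0.9659 | (4,1) | tMaxX 2.2023 tMaxY 0.8489 | tΔX 3.8637 tΔY 1.0353
    t=0.8489 [y] (4,2)
    t=1.8842 [y] (4,3)
    t=2.2023 [x] (5,3)
    t=2.9195 [y] (5,4) — stop
  → r_2 = 2.9195
beam 3: φ=45°, α=165°
  cosα=-0.9659 sinα=0.2588 | (4,1) | tMaxX 0.4452 tMaxY 3.1682 | tΔX 1.0353 tΔY 3.8637
    t=0.4452 [x] (3,1)
    t=1.4804 [x] (2,1)
    t=2.5157 [x] (1,1) — stop
  → r_3 = 2.5157
beam 4: φ=135°, α=255°
  cosα=-0.2588 sinα=-0.9659 | (4,1) | tMaxX 1.6614 tMaxY 0.1863 | tΔX 3.8637 tΔY 1.0353
    t=0.1863 [y] (4,0) — stop
  → r_4 = 0.1863

ranges = [0.6955, 2.9195, 2.5157, 0.1863]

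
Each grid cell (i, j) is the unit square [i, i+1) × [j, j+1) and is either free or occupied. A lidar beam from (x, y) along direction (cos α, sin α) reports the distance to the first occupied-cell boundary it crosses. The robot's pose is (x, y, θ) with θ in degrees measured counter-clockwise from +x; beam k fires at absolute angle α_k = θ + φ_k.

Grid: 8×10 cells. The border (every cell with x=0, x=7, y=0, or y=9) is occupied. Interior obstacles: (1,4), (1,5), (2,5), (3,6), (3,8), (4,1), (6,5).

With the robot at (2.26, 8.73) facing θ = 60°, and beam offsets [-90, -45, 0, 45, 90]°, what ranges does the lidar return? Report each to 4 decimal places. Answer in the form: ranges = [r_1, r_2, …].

ranges = [0.8545, 0.7661, 0.3118, 0.2795, 0.5400]

beam 1: φ=-90°, α=330°
  dir = (cos 330°, sin 330°) = (0.8660, -0.5000); from cell (2,8)
  next x-line at t=0.8545, next y-line at t=1.4600; Δt_x=1.1547, Δt_y=2.0000
    x: enter (3,8) at t=0.8545 ← occupied
  → r_1 = 0.8545
beam 2: φ=-45°, α=15°
  dir = (cos 15°, sin 15°) = (0.9659, 0.2588); from cell (2,8)
  next x-line at t=0.7661, next y-line at t=1.0432; Δt_x=1.0353, Δt_y=3.8637
    x: enter (3,8) at t=0.7661 ← occupied
  → r_2 = 0.7661
beam 3: φ=0°, α=60°
  dir = (cos 60°, sin 60°) = (0.5000, 0.8660); from cell (2,8)
  next x-line at t=1.4800, next y-line at t=0.3118; Δt_x=2.0000, Δt_y=1.1547
    y: enter (2,9) at t=0.3118 ← occupied
  → r_3 = 0.3118
beam 4: φ=45°, α=105°
  dir = (cos 105°, sin 105°) = (-0.2588, 0.9659); from cell (2,8)
  next x-line at t=1.0046, next y-line at t=0.2795; Δt_x=3.8637, Δt_y=1.0353
    y: enter (2,9) at t=0.2795 ← occupied
  → r_4 = 0.2795
beam 5: φ=90°, α=150°
  dir = (cos 150°, sin 150°) = (-0.8660, 0.5000); from cell (2,8)
  next x-line at t=0.3002, next y-line at t=0.5400; Δt_x=1.1547, Δt_y=2.0000
    x: enter (1,8) at t=0.3002
    y: enter (1,9) at t=0.5400 ← occupied
  → r_5 = 0.5400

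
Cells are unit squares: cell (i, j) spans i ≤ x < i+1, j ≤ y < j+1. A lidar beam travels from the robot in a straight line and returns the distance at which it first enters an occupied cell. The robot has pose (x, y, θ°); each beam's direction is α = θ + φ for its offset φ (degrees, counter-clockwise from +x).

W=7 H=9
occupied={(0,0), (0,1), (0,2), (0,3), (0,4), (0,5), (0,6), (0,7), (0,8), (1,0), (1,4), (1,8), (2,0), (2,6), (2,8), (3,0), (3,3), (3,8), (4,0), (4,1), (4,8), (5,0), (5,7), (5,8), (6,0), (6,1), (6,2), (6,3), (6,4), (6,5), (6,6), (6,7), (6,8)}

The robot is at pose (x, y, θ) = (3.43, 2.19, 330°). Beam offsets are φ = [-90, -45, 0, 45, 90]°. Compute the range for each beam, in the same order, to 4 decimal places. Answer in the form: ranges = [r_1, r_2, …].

beam 1: φ=-90°, α=240°
  dir = (cos 240°, sin 240°) = (-0.5000, -0.8660); from cell (3,2)
  next x-line at t=0.8600, next y-line at t=0.2194; Δt_x=2.0000, Δt_y=1.1547
    y: enter (3,1) at t=0.2194
    x: enter (2,1) at t=0.8600
    y: enter (2,0) at t=1.3741 ← occupied
  → r_1 = 1.3741
beam 2: φ=-45°, α=285°
  dir = (cos 285°, sin 285°) = (0.2588, -0.9659); from cell (3,2)
  next x-line at t=2.2023, next y-line at t=0.1967; Δt_x=3.8637, Δt_y=1.0353
    y: enter (3,1) at t=0.1967
    y: enter (3,0) at t=1.2320 ← occupied
  → r_2 = 1.2320
beam 3: φ=0°, α=330°
  dir = (cos 330°, sin 330°) = (0.8660, -0.5000); from cell (3,2)
  next x-line at t=0.6582, next y-line at t=0.3800; Δt_x=1.1547, Δt_y=2.0000
    y: enter (3,1) at t=0.3800
    x: enter (4,1) at t=0.6582 ← occupied
  → r_3 = 0.6582
beam 4: φ=45°, α=15°
  dir = (cos 15°, sin 15°) = (0.9659, 0.2588); from cell (3,2)
  next x-line at t=0.5901, next y-line at t=3.1296; Δt_x=1.0353, Δt_y=3.8637
    x: enter (4,2) at t=0.5901
    x: enter (5,2) at t=1.6254
    x: enter (6,2) at t=2.6607 ← occupied
  → r_4 = 2.6607
beam 5: φ=90°, α=60°
  dir = (cos 60°, sin 60°) = (0.5000, 0.8660); from cell (3,2)
  next x-line at t=1.1400, next y-line at t=0.9353; Δt_x=2.0000, Δt_y=1.1547
    y: enter (3,3) at t=0.9353 ← occupied
  → r_5 = 0.9353

ranges = [1.3741, 1.2320, 0.6582, 2.6607, 0.9353]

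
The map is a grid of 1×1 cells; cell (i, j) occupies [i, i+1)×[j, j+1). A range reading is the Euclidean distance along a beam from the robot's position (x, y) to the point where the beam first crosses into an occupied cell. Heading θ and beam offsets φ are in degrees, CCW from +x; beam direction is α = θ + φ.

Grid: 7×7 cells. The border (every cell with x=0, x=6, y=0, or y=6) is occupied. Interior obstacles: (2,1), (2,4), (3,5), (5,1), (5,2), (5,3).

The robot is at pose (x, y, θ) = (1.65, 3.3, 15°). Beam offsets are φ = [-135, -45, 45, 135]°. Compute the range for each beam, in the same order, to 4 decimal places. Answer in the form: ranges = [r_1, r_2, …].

beam 1: φ=-135°, α=240°
  direction (-0.5000, -0.8660); cell (1,3); t to first gridline: x 1.3000, y 0.3464 (then +2.0000 / +1.1547)
    (1,2) via y @ 0.3464
    (0,2) via x @ 1.3000  # hit
  → r_1 = 1.3000
beam 2: φ=-45°, α=330°
  direction (0.8660, -0.5000); cell (1,3); t to first gridline: x 0.4041, y 0.6000 (then +1.1547 / +2.0000)
    (2,3) via x @ 0.4041
    (2,2) via y @ 0.6000
    (3,2) via x @ 1.5588
    (3,1) via y @ 2.6000
    (4,1) via x @ 2.7135
    (5,1) via x @ 3.8682  # hit
  → r_2 = 3.8682
beam 3: φ=45°, α=60°
  direction (0.5000, 0.8660); cell (1,3); t to first gridline: x 0.7000, y 0.8083 (then +2.0000 / +1.1547)
    (2,3) via x @ 0.7000
    (2,4) via y @ 0.8083  # hit
  → r_3 = 0.8083
beam 4: φ=135°, α=150°
  direction (-0.8660, 0.5000); cell (1,3); t to first gridline: x 0.7506, y 1.4000 (then +1.1547 / +2.0000)
    (0,3) via x @ 0.7506  # hit
  → r_4 = 0.7506

ranges = [1.3000, 3.8682, 0.8083, 0.7506]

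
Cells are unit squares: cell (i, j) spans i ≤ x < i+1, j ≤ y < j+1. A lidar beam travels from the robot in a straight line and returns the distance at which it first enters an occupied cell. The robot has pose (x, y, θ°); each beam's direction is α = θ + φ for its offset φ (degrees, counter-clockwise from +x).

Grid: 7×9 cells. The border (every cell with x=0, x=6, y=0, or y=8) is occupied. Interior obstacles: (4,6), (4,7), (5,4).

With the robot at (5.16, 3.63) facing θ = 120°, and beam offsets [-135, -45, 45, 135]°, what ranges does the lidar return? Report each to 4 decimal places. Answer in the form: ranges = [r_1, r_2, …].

beam 1: φ=-135°, α=345°
  d=(0.9659,-0.2588)  start (5,3)  tX=0.8696 tY=2.4341  stride 1/|dx|=1.0353 1/|dy|=3.8637
    cross x-line → (6,3), t=0.8696 (wall)
  → r_1 = 0.8696
beam 2: φ=-45°, α=75°
  d=(0.2588,0.9659)  start (5,3)  tX=3.2455 tY=0.3831  stride 1/|dx|=3.8637 1/|dy|=1.0353
    cross y-line → (5,4), t=0.3831 (wall)
  → r_2 = 0.3831
beam 3: φ=45°, α=165°
  d=(-0.9659,0.2588)  start (5,3)  tX=0.1656 tY=1.4296  stride 1/|dx|=1.0353 1/|dy|=3.8637
    cross x-line → (4,3), t=0.1656
    cross x-line → (3,3), t=1.2009
    cross y-line → (3,4), t=1.4296
    cross x-line → (2,4), t=2.2362
    cross x-line → (1,4), t=3.2715
    cross x-line → (0,4), t=4.3067 (wall)
  → r_3 = 4.3067
beam 4: φ=135°, α=255°
  d=(-0.2588,-0.9659)  start (5,3)  tX=0.6182 tY=0.6522  stride 1/|dx|=3.8637 1/|dy|=1.0353
    cross x-line → (4,3), t=0.6182
    cross y-line → (4,2), t=0.6522
    cross y-line → (4,1), t=1.6875
    cross y-line → (4,0), t=2.7228 (wall)
  → r_4 = 2.7228

ranges = [0.8696, 0.3831, 4.3067, 2.7228]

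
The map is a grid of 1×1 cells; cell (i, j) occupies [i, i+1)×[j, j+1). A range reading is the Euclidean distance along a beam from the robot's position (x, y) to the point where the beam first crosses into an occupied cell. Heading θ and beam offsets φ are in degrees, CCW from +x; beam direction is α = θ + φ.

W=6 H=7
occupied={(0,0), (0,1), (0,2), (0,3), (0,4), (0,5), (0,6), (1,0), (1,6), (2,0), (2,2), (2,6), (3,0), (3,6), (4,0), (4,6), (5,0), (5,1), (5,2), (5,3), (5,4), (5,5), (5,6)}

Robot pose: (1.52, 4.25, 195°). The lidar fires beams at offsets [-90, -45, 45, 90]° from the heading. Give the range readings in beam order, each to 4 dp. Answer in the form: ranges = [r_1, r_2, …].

beam 1: φ=-90°, α=105°
  d=(-0.2588,0.9659)  start (1,4)  tX=2.0091 tY=0.7765  stride 1/|dx|=3.8637 1/|dy|=1.0353
    cross y-line → (1,5), t=0.7765
    cross y-line → (1,6), t=1.8117 (wall)
  → r_1 = 1.8117
beam 2: φ=-45°, α=150°
  d=(-0.8660,0.5000)  start (1,4)  tX=0.6004 tY=1.5000  stride 1/|dx|=1.1547 1/|dy|=2.0000
    cross x-line → (0,4), t=0.6004 (wall)
  → r_2 = 0.6004
beam 3: φ=45°, α=240°
  d=(-0.5000,-0.8660)  start (1,4)  tX=1.0400 tY=0.2887  stride 1/|dx|=2.0000 1/|dy|=1.1547
    cross y-line → (1,3), t=0.2887
    cross x-line → (0,3), t=1.0400 (wall)
  → r_3 = 1.0400
beam 4: φ=90°, α=285°
  d=(0.2588,-0.9659)  start (1,4)  tX=1.8546 tY=0.2588  stride 1/|dx|=3.8637 1/|dy|=1.0353
    cross y-line → (1,3), t=0.2588
    cross y-line → (1,2), t=1.2941
    cross x-line → (2,2), t=1.8546 (wall)
  → r_4 = 1.8546

ranges = [1.8117, 0.6004, 1.0400, 1.8546]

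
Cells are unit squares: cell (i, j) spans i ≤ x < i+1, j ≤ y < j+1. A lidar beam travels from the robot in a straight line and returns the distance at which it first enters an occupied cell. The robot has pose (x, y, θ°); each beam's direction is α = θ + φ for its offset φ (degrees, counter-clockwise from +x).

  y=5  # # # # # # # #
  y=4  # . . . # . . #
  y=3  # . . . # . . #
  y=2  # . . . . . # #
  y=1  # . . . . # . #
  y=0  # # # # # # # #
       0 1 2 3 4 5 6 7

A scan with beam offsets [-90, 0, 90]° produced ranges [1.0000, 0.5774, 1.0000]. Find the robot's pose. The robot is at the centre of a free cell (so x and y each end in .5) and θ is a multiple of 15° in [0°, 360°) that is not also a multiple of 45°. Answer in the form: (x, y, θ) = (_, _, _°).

Enumerate (i+0.5, j+0.5, θ) over the 20 free cells and 16 admissible headings. For each, cast all 3 beams and compare to the given ranges.
  (6.5, 1.5, 30°): beam 1 = 0.5774 ≠ 1.0000 ✗
  (1.5, 2.5, 75°): beam 1 = 3.6235 ≠ 1.0000 ✗
  (2.5, 1.5, 15°): beam 1 = 0.5176 ≠ 1.0000 ✗
  (1.5, 4.5, 300°): beam 1 = 0.5774 ≠ 1.0000 ✗
  …
  (5.5, 3.5, 210°): r_1=1.0000, r_2=0.5774, r_3=1.0000 — all match ✓
Unique over the lattice → pose = (5.5, 3.5, 210°).

(x, y, θ) = (5.5, 3.5, 210°)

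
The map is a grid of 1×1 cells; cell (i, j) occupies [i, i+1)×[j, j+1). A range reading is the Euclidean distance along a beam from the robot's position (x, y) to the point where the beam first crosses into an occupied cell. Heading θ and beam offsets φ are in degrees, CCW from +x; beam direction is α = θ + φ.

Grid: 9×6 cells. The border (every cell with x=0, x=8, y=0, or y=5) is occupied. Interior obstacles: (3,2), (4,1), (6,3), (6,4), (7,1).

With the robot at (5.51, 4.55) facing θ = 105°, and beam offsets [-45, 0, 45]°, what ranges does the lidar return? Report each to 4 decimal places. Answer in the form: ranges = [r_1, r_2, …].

beam 1: φ=-45°, α=60°
  d=(0.5000,0.8660)  start (5,4)  tX=0.9800 tY=0.5196  stride 1/|dx|=2.0000 1/|dy|=1.1547
    cross y-line → (5,5), t=0.5196 (wall)
  → r_1 = 0.5196
beam 2: φ=0°, α=105°
  d=(-0.2588,0.9659)  start (5,4)  tX=1.9705 tY=0.4659  stride 1/|dx|=3.8637 1/|dy|=1.0353
    cross y-line → (5,5), t=0.4659 (wall)
  → r_2 = 0.4659
beam 3: φ=45°, α=150°
  d=(-0.8660,0.5000)  start (5,4)  tX=0.5889 tY=0.9000  stride 1/|dx|=1.1547 1/|dy|=2.0000
    cross x-line → (4,4), t=0.5889
    cross y-line → (4,5), t=0.9000 (wall)
  → r_3 = 0.9000

ranges = [0.5196, 0.4659, 0.9000]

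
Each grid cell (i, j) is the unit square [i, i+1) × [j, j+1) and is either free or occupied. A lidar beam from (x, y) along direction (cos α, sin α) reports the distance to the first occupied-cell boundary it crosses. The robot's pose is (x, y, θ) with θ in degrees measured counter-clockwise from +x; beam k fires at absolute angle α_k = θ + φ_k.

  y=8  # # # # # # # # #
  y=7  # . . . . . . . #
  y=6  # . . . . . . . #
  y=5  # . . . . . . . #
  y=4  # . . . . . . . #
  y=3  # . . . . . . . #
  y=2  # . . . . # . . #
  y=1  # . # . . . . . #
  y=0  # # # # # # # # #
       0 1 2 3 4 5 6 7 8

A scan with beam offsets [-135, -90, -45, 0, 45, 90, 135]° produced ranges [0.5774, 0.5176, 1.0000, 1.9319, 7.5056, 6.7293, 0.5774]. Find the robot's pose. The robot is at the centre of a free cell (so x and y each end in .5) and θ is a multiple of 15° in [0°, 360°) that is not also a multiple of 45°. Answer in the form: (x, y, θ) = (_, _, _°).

(x, y, θ) = (3.5, 1.5, 15°)

Candidates: 47 free-cell centres × 16 headings = 752 poses. Raycast each; keep the one whose scan matches to 4 dp.
  (7.5, 2.5, 240°): beam 1 = 5.6940 ≠ 0.5774 ✗
  (7.5, 3.5, 210°): beam 1 = 1.9319 ≠ 0.5774 ✗
  (2.5, 4.5, 15°): beam 1 = 3.0000 ≠ 0.5774 ✗
  …
  (3.5, 1.5, 15°): r_1=0.5774, r_2=0.5176, r_3=1.0000, r_4=1.9319, r_5=7.5056, r_6=6.7293, r_7=0.5774 — all match ✓
Unique over the lattice → pose = (3.5, 1.5, 15°).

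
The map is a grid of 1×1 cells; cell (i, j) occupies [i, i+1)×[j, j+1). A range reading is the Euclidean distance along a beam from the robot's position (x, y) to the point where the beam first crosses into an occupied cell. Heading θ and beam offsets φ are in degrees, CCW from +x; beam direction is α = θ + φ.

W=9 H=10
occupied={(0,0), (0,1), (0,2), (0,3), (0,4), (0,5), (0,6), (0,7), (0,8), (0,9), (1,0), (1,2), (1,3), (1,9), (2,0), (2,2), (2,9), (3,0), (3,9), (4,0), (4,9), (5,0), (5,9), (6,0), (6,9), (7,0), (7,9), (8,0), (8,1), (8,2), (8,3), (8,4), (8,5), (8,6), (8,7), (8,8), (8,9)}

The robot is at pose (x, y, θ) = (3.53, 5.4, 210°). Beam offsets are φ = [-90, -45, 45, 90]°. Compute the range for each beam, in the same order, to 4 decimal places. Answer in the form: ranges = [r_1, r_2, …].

ranges = [4.1569, 2.6192, 2.4847, 5.0807]

beam 1: φ=-90°, α=120°
  d=(-0.5000,0.8660)  start (3,5)  tX=1.0600 tY=0.6928  stride 1/|dx|=2.0000 1/|dy|=1.1547
    cross y-line → (3,6), t=0.6928
    cross x-line → (2,6), t=1.0600
    cross y-line → (2,7), t=1.8475
    cross y-line → (2,8), t=3.0022
    cross x-line → (1,8), t=3.0600
    cross y-line → (1,9), t=4.1569 (wall)
  → r_1 = 4.1569
beam 2: φ=-45°, α=165°
  d=(-0.9659,0.2588)  start (3,5)  tX=0.5487 tY=2.3182  stride 1/|dx|=1.0353 1/|dy|=3.8637
    cross x-line → (2,5), t=0.5487
    cross x-line → (1,5), t=1.5840
    cross y-line → (1,6), t=2.3182
    cross x-line → (0,6), t=2.6192 (wall)
  → r_2 = 2.6192
beam 3: φ=45°, α=255°
  d=(-0.2588,-0.9659)  start (3,5)  tX=2.0478 tY=0.4141  stride 1/|dx|=3.8637 1/|dy|=1.0353
    cross y-line → (3,4), t=0.4141
    cross y-line → (3,3), t=1.4494
    cross x-line → (2,3), t=2.0478
    cross y-line → (2,2), t=2.4847 (wall)
  → r_3 = 2.4847
beam 4: φ=90°, α=300°
  d=(0.5000,-0.8660)  start (3,5)  tX=0.9400 tY=0.4619  stride 1/|dx|=2.0000 1/|dy|=1.1547
    cross y-line → (3,4), t=0.4619
    cross x-line → (4,4), t=0.9400
    cross y-line → (4,3), t=1.6166
    cross y-line → (4,2), t=2.7713
    cross x-line → (5,2), t=2.9400
    cross y-line → (5,1), t=3.9260
    cross x-line → (6,1), t=4.9400
    cross y-line → (6,0), t=5.0807 (wall)
  → r_4 = 5.0807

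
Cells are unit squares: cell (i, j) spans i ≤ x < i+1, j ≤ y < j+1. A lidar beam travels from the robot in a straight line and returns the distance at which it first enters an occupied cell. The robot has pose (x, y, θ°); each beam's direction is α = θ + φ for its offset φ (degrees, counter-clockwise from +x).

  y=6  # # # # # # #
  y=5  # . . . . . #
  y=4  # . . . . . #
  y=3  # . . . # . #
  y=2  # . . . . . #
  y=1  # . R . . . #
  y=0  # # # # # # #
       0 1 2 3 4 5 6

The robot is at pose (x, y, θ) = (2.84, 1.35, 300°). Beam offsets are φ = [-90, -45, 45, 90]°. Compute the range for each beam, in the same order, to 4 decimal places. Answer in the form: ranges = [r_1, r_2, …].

ranges = [0.7000, 0.3623, 1.3523, 3.6489]

beam 1: φ=-90°, α=210°
  d=(-0.8660,-0.5000)  start (2,1)  tX=0.9699 tY=0.7000  stride 1/|dx|=1.1547 1/|dy|=2.0000
    cross y-line → (2,0), t=0.7000 (wall)
  → r_1 = 0.7000
beam 2: φ=-45°, α=255°
  d=(-0.2588,-0.9659)  start (2,1)  tX=3.2455 tY=0.3623  stride 1/|dx|=3.8637 1/|dy|=1.0353
    cross y-line → (2,0), t=0.3623 (wall)
  → r_2 = 0.3623
beam 3: φ=45°, α=345°
  d=(0.9659,-0.2588)  start (2,1)  tX=0.1656 tY=1.3523  stride 1/|dx|=1.0353 1/|dy|=3.8637
    cross x-line → (3,1), t=0.1656
    cross x-line → (4,1), t=1.2009
    cross y-line → (4,0), t=1.3523 (wall)
  → r_3 = 1.3523
beam 4: φ=90°, α=30°
  d=(0.8660,0.5000)  start (2,1)  tX=0.1848 tY=1.3000  stride 1/|dx|=1.1547 1/|dy|=2.0000
    cross x-line → (3,1), t=0.1848
    cross y-line → (3,2), t=1.3000
    cross x-line → (4,2), t=1.3395
    cross x-line → (5,2), t=2.4942
    cross y-line → (5,3), t=3.3000
    cross x-line → (6,3), t=3.6489 (wall)
  → r_4 = 3.6489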